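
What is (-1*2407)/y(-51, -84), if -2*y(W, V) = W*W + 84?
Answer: 4814/2685 ≈ 1.7929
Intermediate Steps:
y(W, V) = -42 - W²/2 (y(W, V) = -(W*W + 84)/2 = -(W² + 84)/2 = -(84 + W²)/2 = -42 - W²/2)
(-1*2407)/y(-51, -84) = (-1*2407)/(-42 - ½*(-51)²) = -2407/(-42 - ½*2601) = -2407/(-42 - 2601/2) = -2407/(-2685/2) = -2407*(-2/2685) = 4814/2685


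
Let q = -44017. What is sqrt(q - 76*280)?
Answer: I*sqrt(65297) ≈ 255.53*I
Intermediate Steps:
sqrt(q - 76*280) = sqrt(-44017 - 76*280) = sqrt(-44017 - 21280) = sqrt(-65297) = I*sqrt(65297)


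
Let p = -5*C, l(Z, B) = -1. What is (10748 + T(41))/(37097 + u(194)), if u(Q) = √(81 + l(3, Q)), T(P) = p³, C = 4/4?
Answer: 394081431/1376187329 - 42492*√5/1376187329 ≈ 0.28629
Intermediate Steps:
C = 1 (C = 4*(¼) = 1)
p = -5 (p = -5*1 = -5)
T(P) = -125 (T(P) = (-5)³ = -125)
u(Q) = 4*√5 (u(Q) = √(81 - 1) = √80 = 4*√5)
(10748 + T(41))/(37097 + u(194)) = (10748 - 125)/(37097 + 4*√5) = 10623/(37097 + 4*√5)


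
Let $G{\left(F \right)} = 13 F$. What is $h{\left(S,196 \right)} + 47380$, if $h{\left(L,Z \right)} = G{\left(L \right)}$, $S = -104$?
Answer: $46028$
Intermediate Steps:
$h{\left(L,Z \right)} = 13 L$
$h{\left(S,196 \right)} + 47380 = 13 \left(-104\right) + 47380 = -1352 + 47380 = 46028$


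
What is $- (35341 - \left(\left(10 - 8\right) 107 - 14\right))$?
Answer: $-35141$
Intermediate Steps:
$- (35341 - \left(\left(10 - 8\right) 107 - 14\right)) = - (35341 - \left(2 \cdot 107 - 14\right)) = - (35341 - \left(214 - 14\right)) = - (35341 - 200) = \left(-1\right) 35141 = -35141$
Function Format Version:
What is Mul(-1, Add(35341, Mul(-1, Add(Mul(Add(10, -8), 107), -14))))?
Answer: -35141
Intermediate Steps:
Mul(-1, Add(35341, Mul(-1, Add(Mul(Add(10, -8), 107), -14)))) = Mul(-1, Add(35341, Mul(-1, Add(Mul(2, 107), -14)))) = Mul(-1, Add(35341, Mul(-1, Add(214, -14)))) = Mul(-1, Add(35341, Mul(-1, 200))) = Mul(-1, Add(35341, -200)) = Mul(-1, 35141) = -35141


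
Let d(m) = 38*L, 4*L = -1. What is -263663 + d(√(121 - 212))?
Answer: -527345/2 ≈ -2.6367e+5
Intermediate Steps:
L = -¼ (L = (¼)*(-1) = -¼ ≈ -0.25000)
d(m) = -19/2 (d(m) = 38*(-¼) = -19/2)
-263663 + d(√(121 - 212)) = -263663 - 19/2 = -527345/2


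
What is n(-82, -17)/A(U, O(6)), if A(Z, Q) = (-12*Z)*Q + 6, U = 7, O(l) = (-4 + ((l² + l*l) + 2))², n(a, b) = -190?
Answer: 95/205797 ≈ 0.00046162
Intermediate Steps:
O(l) = (-2 + 2*l²)² (O(l) = (-4 + ((l² + l²) + 2))² = (-4 + (2*l² + 2))² = (-4 + (2 + 2*l²))² = (-2 + 2*l²)²)
A(Z, Q) = 6 - 12*Q*Z (A(Z, Q) = -12*Q*Z + 6 = 6 - 12*Q*Z)
n(-82, -17)/A(U, O(6)) = -190/(6 - 12*4*(-1 + 6²)²*7) = -190/(6 - 12*4*(-1 + 36)²*7) = -190/(6 - 12*4*35²*7) = -190/(6 - 12*4*1225*7) = -190/(6 - 12*4900*7) = -190/(6 - 411600) = -190/(-411594) = -1/411594*(-190) = 95/205797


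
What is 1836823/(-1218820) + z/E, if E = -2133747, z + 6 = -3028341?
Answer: -3623899607/41280214580 ≈ -0.087788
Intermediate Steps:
z = -3028347 (z = -6 - 3028341 = -3028347)
1836823/(-1218820) + z/E = 1836823/(-1218820) - 3028347/(-2133747) = 1836823*(-1/1218820) - 3028347*(-1/2133747) = -1836823/1218820 + 48069/33869 = -3623899607/41280214580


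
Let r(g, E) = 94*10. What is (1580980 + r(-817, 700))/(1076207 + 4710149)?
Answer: 395480/1446589 ≈ 0.27339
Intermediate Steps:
r(g, E) = 940
(1580980 + r(-817, 700))/(1076207 + 4710149) = (1580980 + 940)/(1076207 + 4710149) = 1581920/5786356 = 1581920*(1/5786356) = 395480/1446589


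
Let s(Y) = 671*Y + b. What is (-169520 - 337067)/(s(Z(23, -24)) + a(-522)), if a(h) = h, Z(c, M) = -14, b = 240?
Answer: 506587/9676 ≈ 52.355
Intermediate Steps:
s(Y) = 240 + 671*Y (s(Y) = 671*Y + 240 = 240 + 671*Y)
(-169520 - 337067)/(s(Z(23, -24)) + a(-522)) = (-169520 - 337067)/((240 + 671*(-14)) - 522) = -506587/((240 - 9394) - 522) = -506587/(-9154 - 522) = -506587/(-9676) = -506587*(-1/9676) = 506587/9676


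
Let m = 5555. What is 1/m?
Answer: 1/5555 ≈ 0.00018002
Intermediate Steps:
1/m = 1/5555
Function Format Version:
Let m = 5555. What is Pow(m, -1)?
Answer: Rational(1, 5555) ≈ 0.00018002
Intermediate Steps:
Pow(m, -1) = Pow(5555, -1) = Rational(1, 5555)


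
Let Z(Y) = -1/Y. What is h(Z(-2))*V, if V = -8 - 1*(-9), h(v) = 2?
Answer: 2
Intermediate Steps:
V = 1 (V = -8 + 9 = 1)
h(Z(-2))*V = 2*1 = 2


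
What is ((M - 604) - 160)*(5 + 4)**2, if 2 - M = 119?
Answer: -71361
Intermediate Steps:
M = -117 (M = 2 - 1*119 = 2 - 119 = -117)
((M - 604) - 160)*(5 + 4)**2 = ((-117 - 604) - 160)*(5 + 4)**2 = (-721 - 160)*9**2 = -881*81 = -71361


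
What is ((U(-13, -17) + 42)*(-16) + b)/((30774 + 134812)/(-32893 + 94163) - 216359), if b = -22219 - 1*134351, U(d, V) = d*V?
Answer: 2462717015/3314037586 ≈ 0.74312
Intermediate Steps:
U(d, V) = V*d
b = -156570 (b = -22219 - 134351 = -156570)
((U(-13, -17) + 42)*(-16) + b)/((30774 + 134812)/(-32893 + 94163) - 216359) = ((-17*(-13) + 42)*(-16) - 156570)/((30774 + 134812)/(-32893 + 94163) - 216359) = ((221 + 42)*(-16) - 156570)/(165586/61270 - 216359) = (263*(-16) - 156570)/(165586*(1/61270) - 216359) = (-4208 - 156570)/(82793/30635 - 216359) = -160778/(-6628075172/30635) = -160778*(-30635/6628075172) = 2462717015/3314037586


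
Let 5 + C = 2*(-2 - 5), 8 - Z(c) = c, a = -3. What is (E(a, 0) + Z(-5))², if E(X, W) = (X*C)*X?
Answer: 24964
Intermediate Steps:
Z(c) = 8 - c
C = -19 (C = -5 + 2*(-2 - 5) = -5 + 2*(-7) = -5 - 14 = -19)
E(X, W) = -19*X² (E(X, W) = (X*(-19))*X = (-19*X)*X = -19*X²)
(E(a, 0) + Z(-5))² = (-19*(-3)² + (8 - 1*(-5)))² = (-19*9 + (8 + 5))² = (-171 + 13)² = (-158)² = 24964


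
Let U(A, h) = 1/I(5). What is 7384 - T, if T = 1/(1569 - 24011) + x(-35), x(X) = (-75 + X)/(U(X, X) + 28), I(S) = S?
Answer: 23377696889/3164322 ≈ 7387.9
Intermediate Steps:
U(A, h) = ⅕ (U(A, h) = 1/5 = ⅕)
x(X) = -125/47 + 5*X/141 (x(X) = (-75 + X)/(⅕ + 28) = (-75 + X)/(141/5) = (-75 + X)*(5/141) = -125/47 + 5*X/141)
T = -12343241/3164322 (T = 1/(1569 - 24011) + (-125/47 + (5/141)*(-35)) = 1/(-22442) + (-125/47 - 175/141) = -1/22442 - 550/141 = -12343241/3164322 ≈ -3.9008)
7384 - T = 7384 - 1*(-12343241/3164322) = 7384 + 12343241/3164322 = 23377696889/3164322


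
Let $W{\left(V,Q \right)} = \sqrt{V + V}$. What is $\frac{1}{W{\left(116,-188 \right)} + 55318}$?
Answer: $\frac{27659}{1530040446} - \frac{\sqrt{58}}{1530040446} \approx 1.8072 \cdot 10^{-5}$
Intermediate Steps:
$W{\left(V,Q \right)} = \sqrt{2} \sqrt{V}$ ($W{\left(V,Q \right)} = \sqrt{2 V} = \sqrt{2} \sqrt{V}$)
$\frac{1}{W{\left(116,-188 \right)} + 55318} = \frac{1}{\sqrt{2} \sqrt{116} + 55318} = \frac{1}{\sqrt{2} \cdot 2 \sqrt{29} + 55318} = \frac{1}{2 \sqrt{58} + 55318} = \frac{1}{55318 + 2 \sqrt{58}}$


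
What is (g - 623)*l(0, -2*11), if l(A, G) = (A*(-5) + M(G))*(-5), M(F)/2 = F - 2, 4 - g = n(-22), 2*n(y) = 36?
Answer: -152880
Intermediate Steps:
n(y) = 18 (n(y) = (½)*36 = 18)
g = -14 (g = 4 - 1*18 = 4 - 18 = -14)
M(F) = -4 + 2*F (M(F) = 2*(F - 2) = 2*(-2 + F) = -4 + 2*F)
l(A, G) = 20 - 10*G + 25*A (l(A, G) = (A*(-5) + (-4 + 2*G))*(-5) = (-5*A + (-4 + 2*G))*(-5) = (-4 - 5*A + 2*G)*(-5) = 20 - 10*G + 25*A)
(g - 623)*l(0, -2*11) = (-14 - 623)*(20 - (-20)*11 + 25*0) = -637*(20 - 10*(-22) + 0) = -637*(20 + 220 + 0) = -637*240 = -152880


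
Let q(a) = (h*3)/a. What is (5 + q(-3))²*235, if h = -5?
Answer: 23500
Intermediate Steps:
q(a) = -15/a (q(a) = (-5*3)/a = -15/a)
(5 + q(-3))²*235 = (5 - 15/(-3))²*235 = (5 - 15*(-⅓))²*235 = (5 + 5)²*235 = 10²*235 = 100*235 = 23500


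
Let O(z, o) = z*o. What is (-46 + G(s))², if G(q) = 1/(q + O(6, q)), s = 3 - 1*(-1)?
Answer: 1656369/784 ≈ 2112.7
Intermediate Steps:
s = 4 (s = 3 + 1 = 4)
O(z, o) = o*z
G(q) = 1/(7*q) (G(q) = 1/(q + q*6) = 1/(q + 6*q) = 1/(7*q))
(-46 + G(s))² = (-46 + (⅐)/4)² = (-46 + (⅐)*(¼))² = (-46 + 1/28)² = (-1287/28)² = 1656369/784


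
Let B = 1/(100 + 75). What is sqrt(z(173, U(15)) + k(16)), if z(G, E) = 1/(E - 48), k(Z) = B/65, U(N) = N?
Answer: I*sqrt(170300130)/75075 ≈ 0.17383*I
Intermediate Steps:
B = 1/175 ≈ 0.0057143
k(Z) = 1/11375 (k(Z) = (1/175)/65 = (1/175)*(1/65) = 1/11375)
z(G, E) = 1/(-48 + E)
sqrt(z(173, U(15)) + k(16)) = sqrt(1/(-48 + 15) + 1/11375) = sqrt(1/(-33) + 1/11375) = sqrt(-1/33 + 1/11375) = sqrt(-11342/375375) = I*sqrt(170300130)/75075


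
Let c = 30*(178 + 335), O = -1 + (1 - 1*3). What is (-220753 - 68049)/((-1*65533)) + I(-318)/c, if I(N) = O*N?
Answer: 250398959/56030715 ≈ 4.4690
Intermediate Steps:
O = -3 (O = -1 + (1 - 3) = -1 - 2 = -3)
I(N) = -3*N
c = 15390 (c = 30*513 = 15390)
(-220753 - 68049)/((-1*65533)) + I(-318)/c = (-220753 - 68049)/((-1*65533)) - 3*(-318)/15390 = -288802/(-65533) + 954*(1/15390) = -288802*(-1/65533) + 53/855 = 288802/65533 + 53/855 = 250398959/56030715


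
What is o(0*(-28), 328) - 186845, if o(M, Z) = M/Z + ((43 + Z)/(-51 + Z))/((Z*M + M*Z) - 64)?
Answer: -3312388531/17728 ≈ -1.8685e+5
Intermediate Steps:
o(M, Z) = M/Z + (43 + Z)/((-64 + 2*M*Z)*(-51 + Z)) (o(M, Z) = M/Z + ((43 + Z)/(-51 + Z))/((M*Z + M*Z) - 64) = M/Z + ((43 + Z)/(-51 + Z))/(2*M*Z - 64) = M/Z + ((43 + Z)/(-51 + Z))/(-64 + 2*M*Z) = M/Z + (43 + Z)/((-64 + 2*M*Z)*(-51 + Z)))
o(0*(-28), 328) - 186845 = (1/2)*(328**2 + 43*328 + 3264*(0*(-28)) - 102*328*(0*(-28))**2 - 64*0*(-28)*328 + 2*(0*(-28))**2*328**2)/(328*(1632 - 32*328 + (0*(-28))*328**2 - 51*0*(-28)*328)) - 186845 = (1/2)*(1/328)*(107584 + 14104 + 3264*0 - 102*328*0**2 - 64*0*328 + 2*0**2*107584)/(1632 - 10496 + 0*107584 - 51*0*328) - 186845 = (1/2)*(1/328)*(107584 + 14104 + 0 - 102*328*0 + 0 + 2*0*107584)/(1632 - 10496 + 0 + 0) - 186845 = (1/2)*(1/328)*(107584 + 14104 + 0 + 0 + 0 + 0)/(-8864) - 186845 = (1/2)*(1/328)*(-1/8864)*121688 - 186845 = -371/17728 - 186845 = -3312388531/17728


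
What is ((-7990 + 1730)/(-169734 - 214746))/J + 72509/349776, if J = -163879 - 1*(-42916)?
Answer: 2341830426035/11296757794896 ≈ 0.20730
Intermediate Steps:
J = -120963 (J = -163879 + 42916 = -120963)
((-7990 + 1730)/(-169734 - 214746))/J + 72509/349776 = ((-7990 + 1730)/(-169734 - 214746))/(-120963) + 72509/349776 = -6260/(-384480)*(-1/120963) + 72509*(1/349776) = -6260*(-1/384480)*(-1/120963) + 72509/349776 = (313/19224)*(-1/120963) + 72509/349776 = -313/2325392712 + 72509/349776 = 2341830426035/11296757794896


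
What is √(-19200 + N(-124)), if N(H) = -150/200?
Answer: I*√76803/2 ≈ 138.57*I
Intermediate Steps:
N(H) = -¾ (N(H) = -150*1/200 = -¾)
√(-19200 + N(-124)) = √(-19200 - ¾) = √(-76803/4) = I*√76803/2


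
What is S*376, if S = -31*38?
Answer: -442928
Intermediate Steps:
S = -1178
S*376 = -1178*376 = -442928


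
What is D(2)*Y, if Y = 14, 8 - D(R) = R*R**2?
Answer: 0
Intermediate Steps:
D(R) = 8 - R**3 (D(R) = 8 - R*R**2 = 8 - R**3)
D(2)*Y = (8 - 1*2**3)*14 = (8 - 1*8)*14 = (8 - 8)*14 = 0*14 = 0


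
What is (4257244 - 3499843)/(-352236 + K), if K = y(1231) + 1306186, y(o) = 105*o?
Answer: 757401/1083205 ≈ 0.69922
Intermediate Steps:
K = 1435441 (K = 105*1231 + 1306186 = 129255 + 1306186 = 1435441)
(4257244 - 3499843)/(-352236 + K) = (4257244 - 3499843)/(-352236 + 1435441) = 757401/1083205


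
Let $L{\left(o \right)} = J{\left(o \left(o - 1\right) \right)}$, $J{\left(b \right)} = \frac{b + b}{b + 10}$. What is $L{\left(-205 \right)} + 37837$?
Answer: $\frac{79915967}{2112} \approx 37839.0$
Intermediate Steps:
$J{\left(b \right)} = \frac{2 b}{10 + b}$
$L{\left(o \right)} = \frac{2 o \left(-1 + o\right)}{10 + o \left(-1 + o\right)}$ ($L{\left(o \right)} = \frac{2 o \left(o - 1\right)}{10 + o \left(o - 1\right)} = \frac{2 o \left(-1 + o\right)}{10 + o \left(-1 + o\right)}$)
$L{\left(-205 \right)} + 37837 = 2 \left(-205\right) \frac{1}{10 - 205 \left(-1 - 205\right)} \left(-1 - 205\right) + 37837 = 2 \left(-205\right) \frac{1}{10 - -42230} \left(-206\right) + 37837 = 2 \left(-205\right) \frac{1}{10 + 42230} \left(-206\right) + 37837 = 2 \left(-205\right) \frac{1}{42240} \left(-206\right) + 37837 = \frac{4223}{2112} + 37837 = \frac{79915967}{2112}$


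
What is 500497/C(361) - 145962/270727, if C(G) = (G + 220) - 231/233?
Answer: 31551320360723/36586588234 ≈ 862.37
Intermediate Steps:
C(G) = 51029/233 + G (C(G) = (220 + G) - 231*1/233 = (220 + G) - 231/233 = 51029/233 + G)
500497/C(361) - 145962/270727 = 500497/(51029/233 + 361) - 145962/270727 = 500497/(135142/233) - 145962*1/270727 = 500497*(233/135142) - 145962/270727 = 116615801/135142 - 145962/270727 = 31551320360723/36586588234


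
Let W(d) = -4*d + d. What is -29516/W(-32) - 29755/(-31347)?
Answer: -76865131/250776 ≈ -306.51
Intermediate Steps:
W(d) = -3*d
-29516/W(-32) - 29755/(-31347) = -29516/((-3*(-32))) - 29755/(-31347) = -29516/96 - 29755*(-1/31347) = -29516*1/96 + 29755/31347 = -7379/24 + 29755/31347 = -76865131/250776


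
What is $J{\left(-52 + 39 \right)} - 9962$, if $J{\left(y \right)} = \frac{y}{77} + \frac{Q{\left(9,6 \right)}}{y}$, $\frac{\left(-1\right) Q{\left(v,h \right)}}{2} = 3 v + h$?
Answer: $- \frac{9967049}{1001} \approx -9957.1$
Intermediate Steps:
$Q{\left(v,h \right)} = - 6 v - 2 h$ ($Q{\left(v,h \right)} = - 2 \left(3 v + h\right) = - 2 \left(h + 3 v\right) = - 6 v - 2 h$)
$J{\left(y \right)} = - \frac{66}{y} + \frac{y}{77}$ ($J{\left(y \right)} = \frac{y}{77} + \frac{\left(-6\right) 9 - 12}{y} = y \frac{1}{77} + \frac{-54 - 12}{y} = \frac{y}{77} - \frac{66}{y} = - \frac{66}{y} + \frac{y}{77}$)
$J{\left(-52 + 39 \right)} - 9962 = \left(- \frac{66}{-52 + 39} + \frac{-52 + 39}{77}\right) - 9962 = \left(- \frac{66}{-13} + \frac{1}{77} \left(-13\right)\right) - 9962 = \left(\left(-66\right) \left(- \frac{1}{13}\right) - \frac{13}{77}\right) - 9962 = \left(\frac{66}{13} - \frac{13}{77}\right) - 9962 = \frac{4913}{1001} - 9962 = - \frac{9967049}{1001}$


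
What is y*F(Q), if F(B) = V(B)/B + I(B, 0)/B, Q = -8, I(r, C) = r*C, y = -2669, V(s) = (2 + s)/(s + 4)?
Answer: 8007/16 ≈ 500.44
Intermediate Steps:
V(s) = (2 + s)/(4 + s)
I(r, C) = C*r
F(B) = (2 + B)/(B*(4 + B)) (F(B) = ((2 + B)/(4 + B))/B + (0*B)/B = (2 + B)/(B*(4 + B)) + 0/B = (2 + B)/(B*(4 + B)) + 0 = (2 + B)/(B*(4 + B)))
y*F(Q) = -2669*(2 - 8)/((-8)*(4 - 8)) = -(-2669)*(-6)/(8*(-4)) = -(-2669)*(-1)*(-6)/(8*4) = -2669*(-3/16) = 8007/16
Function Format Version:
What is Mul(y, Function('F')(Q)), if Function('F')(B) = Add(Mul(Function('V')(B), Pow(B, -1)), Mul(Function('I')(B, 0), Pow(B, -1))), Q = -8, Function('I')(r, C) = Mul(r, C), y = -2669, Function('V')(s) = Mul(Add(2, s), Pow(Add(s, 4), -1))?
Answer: Rational(8007, 16) ≈ 500.44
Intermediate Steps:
Function('V')(s) = Mul(Pow(Add(4, s), -1), Add(2, s)) (Function('V')(s) = Mul(Add(2, s), Pow(Add(4, s), -1)) = Mul(Pow(Add(4, s), -1), Add(2, s)))
Function('I')(r, C) = Mul(C, r)
Function('F')(B) = Mul(Pow(B, -1), Pow(Add(4, B), -1), Add(2, B)) (Function('F')(B) = Add(Mul(Mul(Pow(Add(4, B), -1), Add(2, B)), Pow(B, -1)), Mul(Mul(0, B), Pow(B, -1))) = Add(Mul(Pow(B, -1), Pow(Add(4, B), -1), Add(2, B)), Mul(0, Pow(B, -1))) = Add(Mul(Pow(B, -1), Pow(Add(4, B), -1), Add(2, B)), 0) = Mul(Pow(B, -1), Pow(Add(4, B), -1), Add(2, B)))
Mul(y, Function('F')(Q)) = Mul(-2669, Mul(Pow(-8, -1), Pow(Add(4, -8), -1), Add(2, -8))) = Mul(-2669, Mul(Rational(-1, 8), Pow(-4, -1), -6)) = Mul(-2669, Mul(Rational(-1, 8), Rational(-1, 4), -6)) = Mul(-2669, Rational(-3, 16)) = Rational(8007, 16)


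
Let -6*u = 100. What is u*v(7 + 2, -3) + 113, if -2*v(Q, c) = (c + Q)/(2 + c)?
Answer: 63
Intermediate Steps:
u = -50/3 (u = -1/6*100 = -50/3 ≈ -16.667)
v(Q, c) = -(Q + c)/(2*(2 + c)) (v(Q, c) = -(c + Q)/(2*(2 + c)) = -(Q + c)/(2*(2 + c)))
u*v(7 + 2, -3) + 113 = -25*(-(7 + 2) - 1*(-3))/(3*(2 - 3)) + 113 = -25*(-1*9 + 3)/(3*(-1)) + 113 = -25*(-1)*(-9 + 3)/3 + 113 = -25*(-1)*(-6)/3 + 113 = -50/3*3 + 113 = -50 + 113 = 63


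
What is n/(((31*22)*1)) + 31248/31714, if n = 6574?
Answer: 57449743/5407237 ≈ 10.625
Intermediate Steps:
n/(((31*22)*1)) + 31248/31714 = 6574/(((31*22)*1)) + 31248/31714 = 6574/((682*1)) + 31248*(1/31714) = 6574/682 + 15624/15857 = 6574*(1/682) + 15624/15857 = 3287/341 + 15624/15857 = 57449743/5407237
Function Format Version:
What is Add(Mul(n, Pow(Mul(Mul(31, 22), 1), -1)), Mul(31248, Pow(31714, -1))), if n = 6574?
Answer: Rational(57449743, 5407237) ≈ 10.625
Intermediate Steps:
Add(Mul(n, Pow(Mul(Mul(31, 22), 1), -1)), Mul(31248, Pow(31714, -1))) = Add(Mul(6574, Pow(Mul(Mul(31, 22), 1), -1)), Mul(31248, Pow(31714, -1))) = Add(Mul(6574, Pow(Mul(682, 1), -1)), Mul(31248, Rational(1, 31714))) = Add(Mul(6574, Pow(682, -1)), Rational(15624, 15857)) = Add(Mul(6574, Rational(1, 682)), Rational(15624, 15857)) = Add(Rational(3287, 341), Rational(15624, 15857)) = Rational(57449743, 5407237)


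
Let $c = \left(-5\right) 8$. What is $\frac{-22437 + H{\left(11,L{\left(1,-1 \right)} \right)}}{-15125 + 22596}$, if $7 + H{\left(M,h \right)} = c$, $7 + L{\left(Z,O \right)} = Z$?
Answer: $- \frac{22484}{7471} \approx -3.0095$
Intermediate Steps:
$L{\left(Z,O \right)} = -7 + Z$
$c = -40$
$H{\left(M,h \right)} = -47$ ($H{\left(M,h \right)} = -7 - 40 = -47$)
$\frac{-22437 + H{\left(11,L{\left(1,-1 \right)} \right)}}{-15125 + 22596} = \frac{-22437 - 47}{-15125 + 22596} = - \frac{22484}{7471}$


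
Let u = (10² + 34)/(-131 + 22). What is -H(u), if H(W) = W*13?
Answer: 1742/109 ≈ 15.982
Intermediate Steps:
u = -134/109 (u = (100 + 34)/(-109) = 134*(-1/109) = -134/109 ≈ -1.2294)
H(W) = 13*W
-H(u) = -13*(-134)/109 = -1*(-1742/109) = 1742/109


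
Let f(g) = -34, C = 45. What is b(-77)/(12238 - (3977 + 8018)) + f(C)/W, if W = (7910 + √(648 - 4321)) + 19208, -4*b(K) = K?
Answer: 55728803305/714798688284 + 34*I*√3673/735389597 ≈ 0.077964 + 2.802e-6*I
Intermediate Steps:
b(K) = -K/4
W = 27118 + I*√3673 (W = (7910 + √(-3673)) + 19208 = (7910 + I*√3673) + 19208 = 27118 + I*√3673 ≈ 27118.0 + 60.605*I)
b(-77)/(12238 - (3977 + 8018)) + f(C)/W = (-¼*(-77))/(12238 - (3977 + 8018)) - 34/(27118 + I*√3673) = 77/(4*(12238 - 1*11995)) - 34/(27118 + I*√3673) = 77/(4*(12238 - 11995)) - 34/(27118 + I*√3673) = (77/4)/243 - 34/(27118 + I*√3673) = (77/4)*(1/243) - 34/(27118 + I*√3673) = 77/972 - 34/(27118 + I*√3673)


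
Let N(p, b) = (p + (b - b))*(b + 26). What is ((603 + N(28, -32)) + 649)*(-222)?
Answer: -240648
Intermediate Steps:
N(p, b) = p*(26 + b) (N(p, b) = (p + 0)*(26 + b) = p*(26 + b))
((603 + N(28, -32)) + 649)*(-222) = ((603 + 28*(26 - 32)) + 649)*(-222) = ((603 + 28*(-6)) + 649)*(-222) = ((603 - 168) + 649)*(-222) = (435 + 649)*(-222) = 1084*(-222) = -240648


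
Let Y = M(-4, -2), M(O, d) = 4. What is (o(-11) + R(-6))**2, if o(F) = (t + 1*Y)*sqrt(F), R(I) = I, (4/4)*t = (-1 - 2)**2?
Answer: (6 - 13*I*sqrt(11))**2 ≈ -1823.0 - 517.39*I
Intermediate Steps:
t = 9 (t = (-1 - 2)**2 = (-3)**2 = 9)
Y = 4
o(F) = 13*sqrt(F) (o(F) = (9 + 1*4)*sqrt(F) = (9 + 4)*sqrt(F) = 13*sqrt(F))
(o(-11) + R(-6))**2 = (13*sqrt(-11) - 6)**2 = (13*(I*sqrt(11)) - 6)**2 = (13*I*sqrt(11) - 6)**2 = (-6 + 13*I*sqrt(11))**2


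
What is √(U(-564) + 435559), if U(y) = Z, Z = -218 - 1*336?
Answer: 19*√1205 ≈ 659.55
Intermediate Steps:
Z = -554 (Z = -218 - 336 = -554)
U(y) = -554
√(U(-564) + 435559) = √(-554 + 435559) = √435005 = 19*√1205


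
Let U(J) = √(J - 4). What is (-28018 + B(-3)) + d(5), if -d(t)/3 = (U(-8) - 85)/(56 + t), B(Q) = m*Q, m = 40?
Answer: -1716163/61 - 6*I*√3/61 ≈ -28134.0 - 0.17037*I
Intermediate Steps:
U(J) = √(-4 + J)
B(Q) = 40*Q
d(t) = -3*(-85 + 2*I*√3)/(56 + t) (d(t) = -3*(√(-4 - 8) - 85)/(56 + t) = -3*(√(-12) - 85)/(56 + t) = -3*(2*I*√3 - 85)/(56 + t) = -3*(-85 + 2*I*√3)/(56 + t))
(-28018 + B(-3)) + d(5) = (-28018 + 40*(-3)) + 3*(85 - 2*I*√3)/(56 + 5) = (-28018 - 120) + 3*(85 - 2*I*√3)/61 = -28138 + 3*(1/61)*(85 - 2*I*√3) = -28138 + (255/61 - 6*I*√3/61) = -1716163/61 - 6*I*√3/61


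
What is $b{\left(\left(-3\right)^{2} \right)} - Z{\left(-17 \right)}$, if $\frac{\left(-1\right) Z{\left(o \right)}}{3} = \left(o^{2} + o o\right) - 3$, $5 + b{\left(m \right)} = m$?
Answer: $1729$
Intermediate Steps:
$b{\left(m \right)} = -5 + m$
$Z{\left(o \right)} = 9 - 6 o^{2}$ ($Z{\left(o \right)} = - 3 \left(\left(o^{2} + o o\right) - 3\right) = - 3 \left(\left(o^{2} + o^{2}\right) - 3\right) = - 3 \left(2 o^{2} - 3\right) = - 3 \left(-3 + 2 o^{2}\right) = 9 - 6 o^{2}$)
$b{\left(\left(-3\right)^{2} \right)} - Z{\left(-17 \right)} = \left(-5 + \left(-3\right)^{2}\right) - \left(9 - 6 \left(-17\right)^{2}\right) = \left(-5 + 9\right) - \left(9 - 1734\right) = 4 - \left(9 - 1734\right) = 4 - -1725 = 4 + 1725 = 1729$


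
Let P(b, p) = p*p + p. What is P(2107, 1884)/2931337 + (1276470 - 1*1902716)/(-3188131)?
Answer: 13157875216442/9345486361147 ≈ 1.4079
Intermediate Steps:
P(b, p) = p + p² (P(b, p) = p² + p = p + p²)
P(2107, 1884)/2931337 + (1276470 - 1*1902716)/(-3188131) = (1884*(1 + 1884))/2931337 + (1276470 - 1*1902716)/(-3188131) = (1884*1885)*(1/2931337) + (1276470 - 1902716)*(-1/3188131) = 3551340*(1/2931337) - 626246*(-1/3188131) = 3551340/2931337 + 626246/3188131 = 13157875216442/9345486361147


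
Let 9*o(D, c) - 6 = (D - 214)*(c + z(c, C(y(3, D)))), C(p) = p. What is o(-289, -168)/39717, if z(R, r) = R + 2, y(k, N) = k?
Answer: 168008/357453 ≈ 0.47001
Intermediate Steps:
z(R, r) = 2 + R
o(D, c) = ⅔ + (-214 + D)*(2 + 2*c)/9 (o(D, c) = ⅔ + ((D - 214)*(c + (2 + c)))/9 = ⅔ + ((-214 + D)*(2 + 2*c))/9 = ⅔ + (-214 + D)*(2 + 2*c)/9)
o(-289, -168)/39717 = (-422/9 - 428/9*(-168) + (⅑)*(-289)*(-168) + (⅑)*(-289)*(2 - 168))/39717 = (-422/9 + 23968/3 + 16184/3 + (⅑)*(-289)*(-166))*(1/39717) = (-422/9 + 23968/3 + 16184/3 + 47974/9)*(1/39717) = (168008/9)*(1/39717) = 168008/357453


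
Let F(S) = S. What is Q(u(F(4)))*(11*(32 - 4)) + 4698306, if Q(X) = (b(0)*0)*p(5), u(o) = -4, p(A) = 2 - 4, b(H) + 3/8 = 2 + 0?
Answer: 4698306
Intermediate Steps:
b(H) = 13/8 (b(H) = -3/8 + (2 + 0) = -3/8 + 2 = 13/8)
p(A) = -2
Q(X) = 0 (Q(X) = ((13/8)*0)*(-2) = 0*(-2) = 0)
Q(u(F(4)))*(11*(32 - 4)) + 4698306 = 0*(11*(32 - 4)) + 4698306 = 0*(11*28) + 4698306 = 0*308 + 4698306 = 0 + 4698306 = 4698306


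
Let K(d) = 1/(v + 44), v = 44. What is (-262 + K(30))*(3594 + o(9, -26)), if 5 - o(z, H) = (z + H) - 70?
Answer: -42490365/44 ≈ -9.6569e+5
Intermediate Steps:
o(z, H) = 75 - H - z (o(z, H) = 5 - ((z + H) - 70) = 5 - ((H + z) - 70) = 5 - (-70 + H + z) = 5 + (70 - H - z) = 75 - H - z)
K(d) = 1/88 (K(d) = 1/(44 + 44) = 1/88)
(-262 + K(30))*(3594 + o(9, -26)) = (-262 + 1/88)*(3594 + (75 - 1*(-26) - 1*9)) = -23055*(3594 + (75 + 26 - 9))/88 = -23055*(3594 + 92)/88 = -23055/88*3686 = -42490365/44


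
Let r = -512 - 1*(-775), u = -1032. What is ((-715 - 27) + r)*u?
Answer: 494328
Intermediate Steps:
r = 263 (r = -512 + 775 = 263)
((-715 - 27) + r)*u = ((-715 - 27) + 263)*(-1032) = (-742 + 263)*(-1032) = -479*(-1032) = 494328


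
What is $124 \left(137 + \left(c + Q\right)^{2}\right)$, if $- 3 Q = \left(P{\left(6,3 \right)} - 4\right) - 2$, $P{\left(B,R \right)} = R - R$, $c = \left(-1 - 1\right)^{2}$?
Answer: $21452$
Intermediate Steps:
$c = 4$ ($c = \left(-2\right)^{2} = 4$)
$P{\left(B,R \right)} = 0$
$Q = 2$ ($Q = - \frac{\left(0 - 4\right) - 2}{3} = - \frac{-4 - 2}{3} = \left(- \frac{1}{3}\right) \left(-6\right) = 2$)
$124 \left(137 + \left(c + Q\right)^{2}\right) = 124 \left(137 + \left(4 + 2\right)^{2}\right) = 124 \left(137 + 6^{2}\right) = 124 \left(137 + 36\right) = 124 \cdot 173 = 21452$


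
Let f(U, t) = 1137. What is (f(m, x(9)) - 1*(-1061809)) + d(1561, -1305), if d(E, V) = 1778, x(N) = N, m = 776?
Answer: 1064724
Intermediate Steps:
(f(m, x(9)) - 1*(-1061809)) + d(1561, -1305) = (1137 - 1*(-1061809)) + 1778 = (1137 + 1061809) + 1778 = 1062946 + 1778 = 1064724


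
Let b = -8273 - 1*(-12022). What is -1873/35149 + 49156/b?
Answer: 1720762367/131773601 ≈ 13.058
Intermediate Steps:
b = 3749 (b = -8273 + 12022 = 3749)
-1873/35149 + 49156/b = -1873/35149 + 49156/3749 = 1720762367/131773601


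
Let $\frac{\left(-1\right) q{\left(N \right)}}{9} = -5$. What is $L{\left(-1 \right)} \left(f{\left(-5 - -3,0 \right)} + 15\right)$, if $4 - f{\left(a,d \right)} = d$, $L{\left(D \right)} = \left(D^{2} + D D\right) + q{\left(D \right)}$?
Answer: $893$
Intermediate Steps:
$q{\left(N \right)} = 45$ ($q{\left(N \right)} = \left(-9\right) \left(-5\right) = 45$)
$L{\left(D \right)} = 45 + 2 D^{2}$ ($L{\left(D \right)} = \left(D^{2} + D D\right) + 45 = \left(D^{2} + D^{2}\right) + 45 = 2 D^{2} + 45 = 45 + 2 D^{2}$)
$f{\left(a,d \right)} = 4 - d$
$L{\left(-1 \right)} \left(f{\left(-5 - -3,0 \right)} + 15\right) = \left(45 + 2 \left(-1\right)^{2}\right) \left(\left(4 - 0\right) + 15\right) = \left(45 + 2 \cdot 1\right) \left(\left(4 + 0\right) + 15\right) = \left(45 + 2\right) \left(4 + 15\right) = 47 \cdot 19 = 893$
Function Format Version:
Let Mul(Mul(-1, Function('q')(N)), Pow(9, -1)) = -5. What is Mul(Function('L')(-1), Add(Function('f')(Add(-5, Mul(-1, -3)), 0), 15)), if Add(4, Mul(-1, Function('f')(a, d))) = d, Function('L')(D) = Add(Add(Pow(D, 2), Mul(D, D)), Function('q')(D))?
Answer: 893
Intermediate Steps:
Function('q')(N) = 45 (Function('q')(N) = Mul(-9, -5) = 45)
Function('L')(D) = Add(45, Mul(2, Pow(D, 2))) (Function('L')(D) = Add(Add(Pow(D, 2), Mul(D, D)), 45) = Add(Add(Pow(D, 2), Pow(D, 2)), 45) = Add(Mul(2, Pow(D, 2)), 45) = Add(45, Mul(2, Pow(D, 2))))
Function('f')(a, d) = Add(4, Mul(-1, d))
Mul(Function('L')(-1), Add(Function('f')(Add(-5, Mul(-1, -3)), 0), 15)) = Mul(Add(45, Mul(2, Pow(-1, 2))), Add(Add(4, Mul(-1, 0)), 15)) = Mul(Add(45, Mul(2, 1)), Add(Add(4, 0), 15)) = Mul(Add(45, 2), Add(4, 15)) = Mul(47, 19) = 893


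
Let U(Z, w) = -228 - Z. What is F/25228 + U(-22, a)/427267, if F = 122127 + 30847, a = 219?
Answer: 32677772545/5389545938 ≈ 6.0632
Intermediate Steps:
F = 152974
F/25228 + U(-22, a)/427267 = 152974/25228 + (-228 - 1*(-22))/427267 = 152974*(1/25228) + (-228 + 22)*(1/427267) = 76487/12614 - 206*1/427267 = 76487/12614 - 206/427267 = 32677772545/5389545938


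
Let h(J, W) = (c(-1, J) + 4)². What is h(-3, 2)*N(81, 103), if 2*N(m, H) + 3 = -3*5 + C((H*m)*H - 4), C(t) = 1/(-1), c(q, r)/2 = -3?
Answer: -38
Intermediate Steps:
c(q, r) = -6 (c(q, r) = 2*(-3) = -6)
C(t) = -1
h(J, W) = 4 (h(J, W) = (-6 + 4)² = (-2)² = 4)
N(m, H) = -19/2 (N(m, H) = -3/2 + (-3*5 - 1)/2 = -3/2 + (-15 - 1)/2 = -3/2 + (½)*(-16) = -3/2 - 8 = -19/2)
h(-3, 2)*N(81, 103) = 4*(-19/2) = -38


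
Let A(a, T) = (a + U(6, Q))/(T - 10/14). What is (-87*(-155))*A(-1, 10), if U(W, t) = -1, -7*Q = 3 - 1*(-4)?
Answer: -37758/13 ≈ -2904.5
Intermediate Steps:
Q = -1 (Q = -(3 - 1*(-4))/7 = -(3 + 4)/7 = -⅐*7 = -1)
A(a, T) = (-1 + a)/(-5/7 + T) (A(a, T) = (a - 1)/(T - 10/14) = (-1 + a)/(T - 10*1/14) = (-1 + a)/(T - 5/7) = (-1 + a)/(-5/7 + T))
(-87*(-155))*A(-1, 10) = (-87*(-155))*(7*(-1 - 1)/(-5 + 7*10)) = 13485*(7*(-2)/(-5 + 70)) = 13485*(7*(-2)/65) = 13485*(7*(1/65)*(-2)) = 13485*(-14/65) = -37758/13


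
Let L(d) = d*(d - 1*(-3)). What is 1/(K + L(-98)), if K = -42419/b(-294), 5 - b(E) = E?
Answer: 23/210867 ≈ 0.00010907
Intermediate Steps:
b(E) = 5 - E
L(d) = d*(3 + d) (L(d) = d*(d + 3) = d*(3 + d))
K = -3263/23 (K = -42419/(5 - 1*(-294)) = -42419/(5 + 294) = -42419/299 = -42419*1/299 = -3263/23 ≈ -141.87)
1/(K + L(-98)) = 1/(-3263/23 - 98*(3 - 98)) = 1/(-3263/23 - 98*(-95)) = 1/(-3263/23 + 9310) = 1/(210867/23) = 23/210867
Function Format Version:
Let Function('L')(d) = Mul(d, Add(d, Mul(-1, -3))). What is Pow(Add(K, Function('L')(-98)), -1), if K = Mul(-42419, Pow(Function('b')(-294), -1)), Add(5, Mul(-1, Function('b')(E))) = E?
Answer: Rational(23, 210867) ≈ 0.00010907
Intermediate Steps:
Function('b')(E) = Add(5, Mul(-1, E))
Function('L')(d) = Mul(d, Add(3, d)) (Function('L')(d) = Mul(d, Add(d, 3)) = Mul(d, Add(3, d)))
K = Rational(-3263, 23) (K = Mul(-42419, Pow(Add(5, Mul(-1, -294)), -1)) = Mul(-42419, Pow(Add(5, 294), -1)) = Mul(-42419, Pow(299, -1)) = Mul(-42419, Rational(1, 299)) = Rational(-3263, 23) ≈ -141.87)
Pow(Add(K, Function('L')(-98)), -1) = Pow(Add(Rational(-3263, 23), Mul(-98, Add(3, -98))), -1) = Pow(Add(Rational(-3263, 23), Mul(-98, -95)), -1) = Pow(Add(Rational(-3263, 23), 9310), -1) = Pow(Rational(210867, 23), -1) = Rational(23, 210867)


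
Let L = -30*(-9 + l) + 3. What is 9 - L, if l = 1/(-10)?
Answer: -267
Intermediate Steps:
l = -⅒ ≈ -0.10000
L = 276 (L = -30*(-9 - ⅒) + 3 = -30*(-91/10) + 3 = 273 + 3 = 276)
9 - L = 9 - 1*276 = 9 - 276 = -267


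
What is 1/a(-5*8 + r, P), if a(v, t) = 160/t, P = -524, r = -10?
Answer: -131/40 ≈ -3.2750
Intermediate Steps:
a(v, t) = 160/t
1/a(-5*8 + r, P) = 1/(160/(-524)) = 1/(160*(-1/524)) = 1/(-40/131) = -131/40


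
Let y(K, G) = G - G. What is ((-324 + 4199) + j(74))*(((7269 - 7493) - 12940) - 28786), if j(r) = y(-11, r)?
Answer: -162556250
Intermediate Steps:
y(K, G) = 0
j(r) = 0
((-324 + 4199) + j(74))*(((7269 - 7493) - 12940) - 28786) = ((-324 + 4199) + 0)*(((7269 - 7493) - 12940) - 28786) = (3875 + 0)*((-224 - 12940) - 28786) = 3875*(-13164 - 28786) = 3875*(-41950) = -162556250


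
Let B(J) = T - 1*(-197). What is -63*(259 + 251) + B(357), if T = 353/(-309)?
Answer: -9867650/309 ≈ -31934.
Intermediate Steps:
T = -353/309 (T = 353*(-1/309) = -353/309 ≈ -1.1424)
B(J) = 60520/309 (B(J) = -353/309 - 1*(-197) = -353/309 + 197 = 60520/309)
-63*(259 + 251) + B(357) = -63*(259 + 251) + 60520/309 = -63*510 + 60520/309 = -32130 + 60520/309 = -9867650/309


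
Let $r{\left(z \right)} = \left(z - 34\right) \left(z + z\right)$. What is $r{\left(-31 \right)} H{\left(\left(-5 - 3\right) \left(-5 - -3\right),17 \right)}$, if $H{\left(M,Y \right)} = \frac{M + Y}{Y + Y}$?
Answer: $\frac{66495}{17} \approx 3911.5$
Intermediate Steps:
$H{\left(M,Y \right)} = \frac{M + Y}{2 Y}$
$r{\left(z \right)} = 2 z \left(-34 + z\right)$ ($r{\left(z \right)} = \left(-34 + z\right) 2 z = 2 z \left(-34 + z\right)$)
$r{\left(-31 \right)} H{\left(\left(-5 - 3\right) \left(-5 - -3\right),17 \right)} = 2 \left(-31\right) \left(-34 - 31\right) \frac{\left(-5 - 3\right) \left(-5 - -3\right) + 17}{2 \cdot 17} = 2 \left(-31\right) \left(-65\right) \frac{1}{2} \cdot \frac{1}{17} \left(- 8 \left(-5 + 3\right) + 17\right) = 4030 \cdot \frac{1}{2} \cdot \frac{1}{17} \left(\left(-8\right) \left(-2\right) + 17\right) = 4030 \cdot \frac{1}{2} \cdot \frac{1}{17} \left(16 + 17\right) = 4030 \cdot \frac{1}{2} \cdot \frac{1}{17} \cdot 33 = 4030 \cdot \frac{33}{34} = \frac{66495}{17}$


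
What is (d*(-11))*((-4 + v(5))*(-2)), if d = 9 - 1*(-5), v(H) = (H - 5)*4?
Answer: -1232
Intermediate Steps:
v(H) = -20 + 4*H (v(H) = (-5 + H)*4 = -20 + 4*H)
d = 14 (d = 9 + 5 = 14)
(d*(-11))*((-4 + v(5))*(-2)) = (14*(-11))*((-4 + (-20 + 4*5))*(-2)) = -154*(-4 + (-20 + 20))*(-2) = -154*(-4 + 0)*(-2) = -(-616)*(-2) = -154*8 = -1232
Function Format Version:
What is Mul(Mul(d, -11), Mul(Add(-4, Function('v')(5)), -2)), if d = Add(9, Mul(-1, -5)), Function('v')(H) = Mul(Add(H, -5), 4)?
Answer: -1232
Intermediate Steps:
Function('v')(H) = Add(-20, Mul(4, H)) (Function('v')(H) = Mul(Add(-5, H), 4) = Add(-20, Mul(4, H)))
d = 14 (d = Add(9, 5) = 14)
Mul(Mul(d, -11), Mul(Add(-4, Function('v')(5)), -2)) = Mul(Mul(14, -11), Mul(Add(-4, Add(-20, Mul(4, 5))), -2)) = Mul(-154, Mul(Add(-4, Add(-20, 20)), -2)) = Mul(-154, Mul(Add(-4, 0), -2)) = Mul(-154, Mul(-4, -2)) = Mul(-154, 8) = -1232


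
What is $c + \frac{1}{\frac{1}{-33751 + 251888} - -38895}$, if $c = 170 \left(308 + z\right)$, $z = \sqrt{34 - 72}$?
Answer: $\frac{444245206151897}{8484438616} + 170 i \sqrt{38} \approx 52360.0 + 1048.0 i$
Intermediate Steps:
$z = i \sqrt{38}$ ($z = \sqrt{-38} = i \sqrt{38} \approx 6.1644 i$)
$c = 52360 + 170 i \sqrt{38}$ ($c = 170 \left(308 + i \sqrt{38}\right) = 52360 + 170 i \sqrt{38} \approx 52360.0 + 1048.0 i$)
$c + \frac{1}{\frac{1}{-33751 + 251888} - -38895} = \left(52360 + 170 i \sqrt{38}\right) + \frac{1}{\frac{1}{-33751 + 251888} - -38895} = \left(52360 + 170 i \sqrt{38}\right) + \frac{1}{\frac{1}{218137} + 38895} = \left(52360 + 170 i \sqrt{38}\right) + \frac{1}{\frac{8484438616}{218137}} = \left(52360 + 170 i \sqrt{38}\right) + \frac{218137}{8484438616} = \frac{444245206151897}{8484438616} + 170 i \sqrt{38}$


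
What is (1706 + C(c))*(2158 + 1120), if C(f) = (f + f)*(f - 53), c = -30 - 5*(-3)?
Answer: 12279388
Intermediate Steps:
c = -15 (c = -30 + 15 = -15)
C(f) = 2*f*(-53 + f) (C(f) = (2*f)*(-53 + f) = 2*f*(-53 + f))
(1706 + C(c))*(2158 + 1120) = (1706 + 2*(-15)*(-53 - 15))*(2158 + 1120) = (1706 + 2*(-15)*(-68))*3278 = (1706 + 2040)*3278 = 3746*3278 = 12279388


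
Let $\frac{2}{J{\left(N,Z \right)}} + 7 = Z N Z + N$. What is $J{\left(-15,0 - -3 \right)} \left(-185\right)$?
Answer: $\frac{370}{157} \approx 2.3567$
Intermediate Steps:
$J{\left(N,Z \right)} = \frac{2}{-7 + N + N Z^{2}}$ ($J{\left(N,Z \right)} = \frac{2}{-7 + \left(Z N Z + N\right)} = \frac{2}{-7 + \left(N Z Z + N\right)} = \frac{2}{-7 + \left(N Z^{2} + N\right)} = \frac{2}{-7 + \left(N + N Z^{2}\right)} = \frac{2}{-7 + N + N Z^{2}}$)
$J{\left(-15,0 - -3 \right)} \left(-185\right) = \frac{2}{-7 - 15 - 15 \left(0 - -3\right)^{2}} \left(-185\right) = \frac{2}{-7 - 15 - 15 \left(0 + 3\right)^{2}} \left(-185\right) = \frac{2}{-7 - 15 - 15 \cdot 3^{2}} \left(-185\right) = \frac{2}{-7 - 15 - 135} \left(-185\right) = \frac{2}{-157} \left(-185\right) = 2 \left(- \frac{1}{157}\right) \left(-185\right) = \left(- \frac{2}{157}\right) \left(-185\right) = \frac{370}{157}$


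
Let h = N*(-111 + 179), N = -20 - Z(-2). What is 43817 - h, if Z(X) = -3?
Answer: 44973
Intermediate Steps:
N = -17 (N = -20 - 1*(-3) = -20 + 3 = -17)
h = -1156 (h = -17*(-111 + 179) = -17*68 = -1156)
43817 - h = 43817 - 1*(-1156) = 43817 + 1156 = 44973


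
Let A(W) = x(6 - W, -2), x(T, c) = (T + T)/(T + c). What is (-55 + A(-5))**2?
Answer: 223729/81 ≈ 2762.1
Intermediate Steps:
x(T, c) = 2*T/(T + c) (x(T, c) = (2*T)/(T + c) = 2*T/(T + c))
A(W) = 2*(6 - W)/(4 - W) (A(W) = 2*(6 - W)/((6 - W) - 2) = 2*(6 - W)/(4 - W))
(-55 + A(-5))**2 = (-55 + 2*(-6 - 5)/(-4 - 5))**2 = (-55 + 2*(-11)/(-9))**2 = (-55 + 2*(-1/9)*(-11))**2 = (-55 + 22/9)**2 = (-473/9)**2 = 223729/81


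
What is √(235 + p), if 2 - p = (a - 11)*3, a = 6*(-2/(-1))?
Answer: 3*√26 ≈ 15.297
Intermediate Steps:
a = 12 (a = 6*(-2*(-1)) = 6*2 = 12)
p = -1 (p = 2 - (12 - 11)*3 = 2 - 3 = -1)
√(235 + p) = √(235 - 1) = √234 = 3*√26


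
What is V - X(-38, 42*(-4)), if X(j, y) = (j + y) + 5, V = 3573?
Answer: 3774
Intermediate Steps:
X(j, y) = 5 + j + y
V - X(-38, 42*(-4)) = 3573 - (5 - 38 + 42*(-4)) = 3573 - (5 - 38 - 168) = 3573 - 1*(-201) = 3573 + 201 = 3774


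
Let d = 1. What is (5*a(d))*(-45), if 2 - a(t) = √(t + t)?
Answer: -450 + 225*√2 ≈ -131.80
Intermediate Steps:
a(t) = 2 - √2*√t (a(t) = 2 - √(t + t) = 2 - √(2*t) = 2 - √2*√t)
(5*a(d))*(-45) = (5*(2 - √2*√1))*(-45) = (5*(2 - 1*√2*1))*(-45) = (5*(2 - √2))*(-45) = (10 - 5*√2)*(-45) = -450 + 225*√2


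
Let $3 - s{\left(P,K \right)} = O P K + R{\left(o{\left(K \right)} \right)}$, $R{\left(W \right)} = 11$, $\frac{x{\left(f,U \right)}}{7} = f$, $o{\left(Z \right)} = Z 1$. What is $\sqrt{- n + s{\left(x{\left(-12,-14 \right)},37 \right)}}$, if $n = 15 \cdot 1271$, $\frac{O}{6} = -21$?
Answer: $i \sqrt{410681} \approx 640.84 i$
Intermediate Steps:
$o{\left(Z \right)} = Z$
$x{\left(f,U \right)} = 7 f$
$O = -126$ ($O = 6 \left(-21\right) = -126$)
$s{\left(P,K \right)} = -8 + 126 K P$ ($s{\left(P,K \right)} = 3 - \left(- 126 P K + 11\right) = 3 - \left(- 126 K P + 11\right) = 3 - \left(11 - 126 K P\right) = 3 + \left(-11 + 126 K P\right) = -8 + 126 K P$)
$n = 19065$
$\sqrt{- n + s{\left(x{\left(-12,-14 \right)},37 \right)}} = \sqrt{\left(-1\right) 19065 + \left(-8 + 126 \cdot 37 \cdot 7 \left(-12\right)\right)} = \sqrt{-19065 + \left(-8 + 126 \cdot 37 \left(-84\right)\right)} = \sqrt{-19065 - 391616} = \sqrt{-410681} = i \sqrt{410681}$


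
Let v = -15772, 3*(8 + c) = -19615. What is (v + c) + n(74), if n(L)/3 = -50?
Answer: -67405/3 ≈ -22468.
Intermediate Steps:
c = -19639/3 (c = -8 + (1/3)*(-19615) = -8 - 19615/3 = -19639/3 ≈ -6546.3)
n(L) = -150 (n(L) = 3*(-50) = -150)
(v + c) + n(74) = (-15772 - 19639/3) - 150 = -66955/3 - 150 = -67405/3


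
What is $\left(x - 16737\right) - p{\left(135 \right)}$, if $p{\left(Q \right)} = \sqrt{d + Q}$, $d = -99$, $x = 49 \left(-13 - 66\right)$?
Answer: $-20614$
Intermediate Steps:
$x = -3871$ ($x = 49 \left(-79\right) = -3871$)
$p{\left(Q \right)} = \sqrt{-99 + Q}$
$\left(x - 16737\right) - p{\left(135 \right)} = \left(-3871 - 16737\right) - \sqrt{-99 + 135} = -20608 - \sqrt{36} = -20608 - 6 = -20614$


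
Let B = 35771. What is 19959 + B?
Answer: 55730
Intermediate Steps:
19959 + B = 19959 + 35771 = 55730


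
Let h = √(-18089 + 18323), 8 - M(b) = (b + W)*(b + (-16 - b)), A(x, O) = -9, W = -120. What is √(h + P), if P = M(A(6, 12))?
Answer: √(-2056 + 3*√26) ≈ 45.174*I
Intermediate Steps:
M(b) = -1912 + 16*b (M(b) = 8 - (b - 120)*(b + (-16 - b)) = 8 - (-120 + b)*(-16) = 8 - (1920 - 16*b) = 8 + (-1920 + 16*b) = -1912 + 16*b)
h = 3*√26 (h = √234 = 3*√26 ≈ 15.297)
P = -2056 (P = -1912 + 16*(-9) = -1912 - 144 = -2056)
√(h + P) = √(3*√26 - 2056) = √(-2056 + 3*√26)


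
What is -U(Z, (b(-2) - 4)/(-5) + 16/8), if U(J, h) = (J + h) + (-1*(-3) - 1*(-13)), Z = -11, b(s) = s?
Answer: -41/5 ≈ -8.2000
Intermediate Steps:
U(J, h) = 16 + J + h (U(J, h) = (J + h) + (3 + 13) = (J + h) + 16 = 16 + J + h)
-U(Z, (b(-2) - 4)/(-5) + 16/8) = -(16 - 11 + ((-2 - 4)/(-5) + 16/8)) = -(16 - 11 + (-6*(-⅕) + 16*(⅛))) = -(16 - 11 + (6/5 + 2)) = -(16 - 11 + 16/5) = -1*41/5 = -41/5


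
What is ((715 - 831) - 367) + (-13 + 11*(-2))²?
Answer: 742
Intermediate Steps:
((715 - 831) - 367) + (-13 + 11*(-2))² = (-116 - 367) + (-13 - 22)² = -483 + (-35)² = -483 + 1225 = 742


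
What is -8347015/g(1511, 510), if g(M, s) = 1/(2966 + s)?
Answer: -29014224140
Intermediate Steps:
-8347015/g(1511, 510) = -8347015/(1/(2966 + 510)) = -8347015/(1/3476) = -8347015/1/3476 = -8347015*3476 = -29014224140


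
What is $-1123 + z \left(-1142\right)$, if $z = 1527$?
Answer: $-1744957$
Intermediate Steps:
$-1123 + z \left(-1142\right) = -1123 + 1527 \left(-1142\right) = -1123 - 1743834 = -1744957$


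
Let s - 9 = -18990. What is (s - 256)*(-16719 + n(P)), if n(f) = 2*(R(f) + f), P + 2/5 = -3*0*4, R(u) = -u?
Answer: 321623403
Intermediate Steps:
s = -18981 (s = 9 - 18990 = -18981)
P = -⅖ (P = -⅖ - 3*0*4 = -⅖ + 0*4 = -⅖ + 0 = -⅖ ≈ -0.40000)
n(f) = 0 (n(f) = 2*(-f + f) = 2*0 = 0)
(s - 256)*(-16719 + n(P)) = (-18981 - 256)*(-16719 + 0) = -19237*(-16719) = 321623403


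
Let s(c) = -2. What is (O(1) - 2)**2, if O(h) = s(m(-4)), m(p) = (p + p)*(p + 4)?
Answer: 16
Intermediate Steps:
m(p) = 2*p*(4 + p) (m(p) = (2*p)*(4 + p) = 2*p*(4 + p))
O(h) = -2
(O(1) - 2)**2 = (-2 - 2)**2 = (-4)**2 = 16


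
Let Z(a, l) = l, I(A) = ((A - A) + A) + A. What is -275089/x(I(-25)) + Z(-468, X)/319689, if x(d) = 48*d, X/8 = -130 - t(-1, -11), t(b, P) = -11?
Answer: 29313547507/255751200 ≈ 114.62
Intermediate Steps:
X = -952 (X = 8*(-130 - 1*(-11)) = 8*(-130 + 11) = 8*(-119) = -952)
I(A) = 2*A (I(A) = (0 + A) + A = A + A = 2*A)
-275089/x(I(-25)) + Z(-468, X)/319689 = -275089/(48*(2*(-25))) - 952/319689 = -275089/(48*(-50)) - 952*1/319689 = -275089/(-2400) - 952/319689 = -275089*(-1/2400) - 952/319689 = 275089/2400 - 952/319689 = 29313547507/255751200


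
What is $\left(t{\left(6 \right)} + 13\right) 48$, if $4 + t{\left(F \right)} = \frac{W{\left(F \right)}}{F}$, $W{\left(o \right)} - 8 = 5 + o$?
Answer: $584$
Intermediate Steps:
$W{\left(o \right)} = 13 + o$ ($W{\left(o \right)} = 8 + \left(5 + o\right) = 13 + o$)
$t{\left(F \right)} = -4 + \frac{13 + F}{F}$
$\left(t{\left(6 \right)} + 13\right) 48 = \left(\left(-3 + \frac{13}{6}\right) + 13\right) 48 = \left(- \frac{5}{6} + 13\right) 48 = \frac{73}{6} \cdot 48 = 584$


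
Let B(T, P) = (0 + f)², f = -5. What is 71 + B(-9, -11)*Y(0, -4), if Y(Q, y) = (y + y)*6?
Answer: -1129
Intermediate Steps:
B(T, P) = 25 (B(T, P) = (0 - 5)² = (-5)² = 25)
Y(Q, y) = 12*y (Y(Q, y) = (2*y)*6 = 12*y)
71 + B(-9, -11)*Y(0, -4) = 71 + 25*(12*(-4)) = 71 + 25*(-48) = 71 - 1200 = -1129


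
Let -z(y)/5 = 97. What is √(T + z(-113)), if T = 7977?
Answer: 2*√1873 ≈ 86.556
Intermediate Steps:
z(y) = -485 (z(y) = -5*97 = -485)
√(T + z(-113)) = √(7977 - 485) = √7492 = 2*√1873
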